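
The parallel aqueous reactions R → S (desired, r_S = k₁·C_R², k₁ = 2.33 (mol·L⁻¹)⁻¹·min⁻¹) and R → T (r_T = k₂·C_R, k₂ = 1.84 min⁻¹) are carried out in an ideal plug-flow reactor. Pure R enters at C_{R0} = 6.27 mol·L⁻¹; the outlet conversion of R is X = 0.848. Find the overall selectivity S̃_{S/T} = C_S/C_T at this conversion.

C_R = C_{R0}(1−X) = 0.9530 mol·L⁻¹.
Along a PFR/batch, dC_T/dC_R = −r_T/(r_S+r_T) = −k₂/(k₂+k₁·C_R).
Integrating from C_{R0} to C_R: C_T = (1.84/2.33)·ln[(1.84+2.33·6.27)/(1.84+2.33·0.953)] = 0.7897·ln(16.45/4.061) = 1.105 mol·L⁻¹.
Then C_S = (C_{R0}−C_R) − C_T = 5.317 − 1.105 = 4.212 mol·L⁻¹.
S̃_{S/T} = C_S/C_T = 4.212/1.105 = 3.81.

3.81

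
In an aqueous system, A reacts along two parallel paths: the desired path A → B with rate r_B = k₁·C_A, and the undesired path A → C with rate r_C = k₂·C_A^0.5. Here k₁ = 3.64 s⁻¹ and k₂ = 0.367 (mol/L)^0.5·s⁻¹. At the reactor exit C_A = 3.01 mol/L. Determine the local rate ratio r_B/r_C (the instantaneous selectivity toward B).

S_{B/C} = r_B/r_C = (k₁·C_A)/(k₂·C_A^0.5) = (k₁/k₂)·C_A^0.5.
= (3.64×3.010) / (0.367×3.010^0.5) = 10.96/0.6367 = 17.2.
Since the desired path is higher order in A, keeping C_A high (PFR or concentrated feed) favours B.

17.2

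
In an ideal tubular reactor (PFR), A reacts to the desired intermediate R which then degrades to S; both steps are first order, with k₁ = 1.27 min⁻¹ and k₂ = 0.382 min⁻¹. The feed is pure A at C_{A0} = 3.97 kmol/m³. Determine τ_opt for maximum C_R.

The intermediate peaks when r₁ = r₂, i.e. k₁e^(−k₁τ) = k₂e^(−k₂τ), giving τ_opt = ln(k₂/k₁)/(k₂−k₁).
= ln(0.382/1.27)/(0.382−1.27) = ln(0.3008)/-0.8880 = -1.201/-0.8880 = 1.35 min.

1.35 min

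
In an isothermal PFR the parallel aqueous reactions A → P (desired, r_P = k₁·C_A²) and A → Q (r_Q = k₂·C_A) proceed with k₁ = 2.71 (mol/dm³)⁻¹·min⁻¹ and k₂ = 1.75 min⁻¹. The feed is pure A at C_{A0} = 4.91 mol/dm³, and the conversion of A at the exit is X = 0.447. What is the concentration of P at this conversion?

C_A = C_{A0}(1−X) = 2.715 mol/dm³.
Along a PFR/batch, dC_Q/dC_A = −r_Q/(r_P+r_Q) = −k₂/(k₂+k₁·C_A).
Integrating from C_{A0} to C_A: C_Q = (1.75/2.71)·ln[(1.75+2.71·4.91)/(1.75+2.71·2.72)] = 0.6458·ln(15.06/9.108) = 0.3246 mol/dm³.
Then C_P = (C_{A0}−C_A) − C_Q = 2.195 − 0.3246 = 1.870 mol/dm³.

1.87 mol/dm³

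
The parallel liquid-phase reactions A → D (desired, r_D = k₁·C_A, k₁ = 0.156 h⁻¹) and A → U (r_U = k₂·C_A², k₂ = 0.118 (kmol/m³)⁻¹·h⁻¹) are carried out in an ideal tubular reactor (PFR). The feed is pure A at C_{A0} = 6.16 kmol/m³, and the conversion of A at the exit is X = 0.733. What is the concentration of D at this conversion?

C_A = C_{A0}(1−X) = 1.645 kmol/m³.
Along a PFR/batch, dC_D/dC_A = −r_D/(r_D+r_U) = −k₁/(k₁+k₂·C_A).
Integrating from C_{A0} to C_A: C_D = (0.156/0.118)·ln[(0.156+0.118·6.16)/(0.156+0.118·1.64)] = 1.322·ln(0.8829/0.3501) = 1.223 kmol/m³.

1.22 kmol/m³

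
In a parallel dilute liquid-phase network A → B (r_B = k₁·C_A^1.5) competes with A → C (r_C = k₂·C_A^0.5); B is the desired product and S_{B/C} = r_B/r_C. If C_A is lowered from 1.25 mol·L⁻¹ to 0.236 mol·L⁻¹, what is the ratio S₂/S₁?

S_{B/C} = (k₁/k₂)·C_A, so S₂/S₁ = (C_{A,2}/C_{A,1}).
= 0.236/1.25 = 0.189.
Selectivity toward B falls as C_A falls — high-concentration operation is favoured.

0.189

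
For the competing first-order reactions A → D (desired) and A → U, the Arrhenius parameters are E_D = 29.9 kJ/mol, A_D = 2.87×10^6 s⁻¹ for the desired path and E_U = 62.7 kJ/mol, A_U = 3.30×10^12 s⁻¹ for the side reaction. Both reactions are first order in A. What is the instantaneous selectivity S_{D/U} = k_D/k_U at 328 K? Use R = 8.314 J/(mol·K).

0.146

With equal orders, S_{D/U} = k_D/k_U = (A_D/A_U)·exp[(E_U−E_D)/(RT)].
(E_U−E_D)/(RT) = (62.7−29.9)×10³/(8.314×328) = 32800/2727 = 12.03.
k_D/k_U = (2.87×10^6/3.30×10^12)·exp(12.03) = 8.697×10^-7 × 1.674×10^5 = 0.146.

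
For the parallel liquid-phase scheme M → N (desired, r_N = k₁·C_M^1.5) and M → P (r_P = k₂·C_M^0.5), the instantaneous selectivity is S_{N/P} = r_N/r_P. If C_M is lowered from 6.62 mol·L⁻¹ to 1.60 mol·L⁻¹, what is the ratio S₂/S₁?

0.242

S_{N/P} = (k₁/k₂)·C_M, so S₂/S₁ = (C_{M,2}/C_{M,1}).
= 1.60/6.62 = 0.242.
Selectivity toward N falls as C_M falls — high-concentration operation is favoured.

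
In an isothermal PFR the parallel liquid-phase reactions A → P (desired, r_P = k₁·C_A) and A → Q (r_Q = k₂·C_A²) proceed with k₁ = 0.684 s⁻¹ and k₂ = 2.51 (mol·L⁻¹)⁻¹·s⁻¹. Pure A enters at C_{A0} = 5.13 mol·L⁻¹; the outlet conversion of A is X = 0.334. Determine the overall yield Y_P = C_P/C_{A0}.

C_A = C_{A0}(1−X) = 3.417 mol·L⁻¹.
Along a PFR/batch, dC_P/dC_A = −r_P/(r_P+r_Q) = −k₁/(k₁+k₂·C_A).
Integrating from C_{A0} to C_A: C_P = (0.684/2.51)·ln[(0.684+2.51·5.13)/(0.684+2.51·3.42)] = 0.2725·ln(13.56/9.260) = 0.1040 mol·L⁻¹.
Y_P = C_P/C_{A0} = 0.1040/5.13 = 0.0203.

0.0203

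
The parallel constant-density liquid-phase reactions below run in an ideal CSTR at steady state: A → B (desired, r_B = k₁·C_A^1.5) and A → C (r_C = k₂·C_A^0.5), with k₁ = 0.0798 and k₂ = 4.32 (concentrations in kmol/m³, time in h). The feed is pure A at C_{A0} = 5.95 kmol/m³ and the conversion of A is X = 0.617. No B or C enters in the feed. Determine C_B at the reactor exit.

0.148 kmol/m³

Exit C_A = C_{A0}(1−X) = 5.95×0.383 = 2.279 kmol/m³.
Rates in a CSTR are evaluated at the outlet concentration: r_B = 0.0798×2.279^1.5 = 0.2745, r_C = 4.32×2.279^0.5 = 6.521.
Fraction of consumed A going to B: r_B/(r_B+r_C) = 0.04039.
C_B = 0.04039·C_{A0}·X = 0.04039×5.95×0.617 = 0.148 kmol/m³.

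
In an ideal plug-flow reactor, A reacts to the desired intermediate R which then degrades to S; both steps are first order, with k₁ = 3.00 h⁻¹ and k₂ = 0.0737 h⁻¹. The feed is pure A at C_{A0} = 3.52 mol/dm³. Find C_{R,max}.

3.21 mol/dm³

At the optimum, C_{R,max}/C_{A0} = (k₁/k₂)^[k₂/(k₂−k₁)].
= (3.00/0.0737)^(0.0737/(0.0737−3.00)) = (40.71)^(-0.02519) = 0.9109.
C_{R,max} = 0.9109×3.52 = 3.21 mol/dm³.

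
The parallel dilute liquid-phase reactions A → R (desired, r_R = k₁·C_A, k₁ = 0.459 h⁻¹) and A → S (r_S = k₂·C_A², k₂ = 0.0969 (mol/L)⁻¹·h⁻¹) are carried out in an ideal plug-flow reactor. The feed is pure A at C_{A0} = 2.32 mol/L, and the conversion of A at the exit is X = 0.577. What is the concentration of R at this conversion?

C_A = C_{A0}(1−X) = 0.9814 mol/L.
Along a PFR/batch, dC_R/dC_A = −r_R/(r_R+r_S) = −k₁/(k₁+k₂·C_A).
Integrating from C_{A0} to C_A: C_R = (0.459/0.0969)·ln[(0.459+0.0969·2.32)/(0.459+0.0969·0.981)] = 4.737·ln(0.6838/0.5541) = 0.9964 mol/L.

0.996 mol/L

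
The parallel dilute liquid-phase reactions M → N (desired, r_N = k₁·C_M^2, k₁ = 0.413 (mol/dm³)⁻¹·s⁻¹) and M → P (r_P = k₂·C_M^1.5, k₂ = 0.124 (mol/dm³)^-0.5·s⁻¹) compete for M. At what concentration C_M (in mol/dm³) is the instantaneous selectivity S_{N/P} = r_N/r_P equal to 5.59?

S_{N/P} = (k₁/k₂)·C_M^0.5 ⇒ C_M = (S·k₂/k₁)^(2).
= (5.59×0.124/0.413)^(2) = (1.678)^(2) = 2.82 mol/dm³.

2.82 mol/dm³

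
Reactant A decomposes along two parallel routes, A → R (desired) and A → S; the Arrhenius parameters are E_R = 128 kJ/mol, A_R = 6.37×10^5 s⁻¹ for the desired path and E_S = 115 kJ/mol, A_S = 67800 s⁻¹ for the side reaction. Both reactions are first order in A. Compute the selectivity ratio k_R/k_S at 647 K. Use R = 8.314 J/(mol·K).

Since both paths have the same order in A, the concentration cancels and S_{R/S} = k_R/k_S = (A_R/A_S)·exp[(E_S−E_R)/(RT)].
(E_S−E_R)/(RT) = (115−128)×10³/(8.314×647) = -13000/5379 = -2.417.
k_R/k_S = (6.37×10^5/67800)·exp(-2.417) = 9.395 × 0.08921 = 0.838.

0.838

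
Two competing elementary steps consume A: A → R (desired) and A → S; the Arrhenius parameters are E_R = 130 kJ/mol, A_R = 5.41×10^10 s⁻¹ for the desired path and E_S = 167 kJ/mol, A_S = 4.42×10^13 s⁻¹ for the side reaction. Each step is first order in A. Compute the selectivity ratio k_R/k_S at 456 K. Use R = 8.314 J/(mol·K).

21.2

With equal orders, S_{R/S} = k_R/k_S = (A_R/A_S)·exp[(E_S−E_R)/(RT)].
(E_S−E_R)/(RT) = (167−130)×10³/(8.314×456) = 37000/3791 = 9.759.
k_R/k_S = (5.41×10^10/4.42×10^13)·exp(9.759) = 0.001224 × 17318 = 21.2.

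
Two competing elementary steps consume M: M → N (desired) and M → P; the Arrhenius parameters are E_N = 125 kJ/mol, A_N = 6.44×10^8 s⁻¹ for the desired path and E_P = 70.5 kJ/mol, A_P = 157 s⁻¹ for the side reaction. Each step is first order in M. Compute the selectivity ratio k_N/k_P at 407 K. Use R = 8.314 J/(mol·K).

Since both paths have the same order in M, the concentration cancels and S_{N/P} = k_N/k_P = (A_N/A_P)·exp[(E_P−E_N)/(RT)].
(E_P−E_N)/(RT) = (70.5−125)×10³/(8.314×407) = -54500/3384 = -16.11.
k_N/k_P = (6.44×10^8/157)·exp(-16.11) = 4.102×10^6 × 1.012×10^-7 = 0.415.
Since E_N > E_P, raising the temperature improves selectivity toward N.

0.415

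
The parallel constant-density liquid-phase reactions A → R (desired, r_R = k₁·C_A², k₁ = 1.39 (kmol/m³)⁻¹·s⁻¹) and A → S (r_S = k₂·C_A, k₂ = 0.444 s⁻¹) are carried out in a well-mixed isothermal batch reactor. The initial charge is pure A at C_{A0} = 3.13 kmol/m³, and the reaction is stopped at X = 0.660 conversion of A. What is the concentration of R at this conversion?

C_A = C_{A0}(1−X) = 1.064 kmol/m³.
Along a PFR/batch, dC_S/dC_A = −r_S/(r_R+r_S) = −k₂/(k₂+k₁·C_A).
Integrating from C_{A0} to C_A: C_S = (0.444/1.39)·ln[(0.444+1.39·3.13)/(0.444+1.39·1.06)] = 0.3194·ln(4.795/1.923) = 0.2918 kmol/m³.
Then C_R = (C_{A0}−C_A) − C_S = 2.066 − 0.2918 = 1.774 kmol/m³.

1.77 kmol/m³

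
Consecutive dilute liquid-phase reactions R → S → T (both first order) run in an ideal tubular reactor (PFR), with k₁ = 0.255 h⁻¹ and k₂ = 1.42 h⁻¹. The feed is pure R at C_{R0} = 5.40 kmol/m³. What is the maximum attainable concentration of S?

Evaluating C_S at τ_opt = ln(k₂/k₁)/(k₂−k₁) gives C_{S,max}/C_{R0} = (k₁/k₂)^[k₂/(k₂−k₁)].
= (0.255/1.42)^(1.42/(1.42−0.255)) = (0.1796)^(1.219) = 0.1233.
C_{S,max} = 0.1233×5.40 = 0.666 kmol/m³.

0.666 kmol/m³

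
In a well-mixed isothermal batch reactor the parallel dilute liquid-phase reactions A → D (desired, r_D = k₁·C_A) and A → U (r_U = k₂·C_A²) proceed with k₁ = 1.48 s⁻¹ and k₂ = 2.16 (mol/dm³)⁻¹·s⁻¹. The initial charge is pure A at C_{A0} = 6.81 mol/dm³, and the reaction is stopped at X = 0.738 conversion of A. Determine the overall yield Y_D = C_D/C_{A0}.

C_A = C_{A0}(1−X) = 1.784 mol/dm³.
Along a PFR/batch, dC_D/dC_A = −r_D/(r_D+r_U) = −k₁/(k₁+k₂·C_A).
Integrating from C_{A0} to C_A: C_D = (1.48/2.16)·ln[(1.48+2.16·6.81)/(1.48+2.16·1.78)] = 0.6852·ln(16.19/5.334) = 0.7607 mol/dm³.
Y_D = C_D/C_{A0} = 0.7607/6.81 = 0.112.

0.112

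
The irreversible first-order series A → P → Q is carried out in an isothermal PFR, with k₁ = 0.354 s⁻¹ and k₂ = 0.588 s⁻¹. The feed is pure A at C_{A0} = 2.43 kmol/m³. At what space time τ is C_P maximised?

The intermediate peaks when r₁ = r₂, i.e. k₁e^(−k₁τ) = k₂e^(−k₂τ), giving τ_opt = ln(k₂/k₁)/(k₂−k₁).
= ln(0.588/0.354)/(0.588−0.354) = ln(1.661)/0.2340 = 0.5074/0.2340 = 2.17 s.

2.17 s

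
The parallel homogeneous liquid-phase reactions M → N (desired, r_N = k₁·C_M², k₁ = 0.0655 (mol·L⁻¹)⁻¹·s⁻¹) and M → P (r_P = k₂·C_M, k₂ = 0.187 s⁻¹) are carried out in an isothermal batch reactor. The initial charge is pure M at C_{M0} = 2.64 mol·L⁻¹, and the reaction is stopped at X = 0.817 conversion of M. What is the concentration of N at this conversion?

C_M = C_{M0}(1−X) = 0.4831 mol·L⁻¹.
Along a PFR/batch, dC_P/dC_M = −r_P/(r_N+r_P) = −k₂/(k₂+k₁·C_M).
Integrating from C_{M0} to C_M: C_P = (0.187/0.0655)·ln[(0.187+0.0655·2.64)/(0.187+0.0655·0.483)] = 2.855·ln(0.3599/0.2186) = 1.423 mol·L⁻¹.
Then C_N = (C_{M0}−C_M) − C_P = 2.157 − 1.423 = 0.7339 mol·L⁻¹.

0.734 mol·L⁻¹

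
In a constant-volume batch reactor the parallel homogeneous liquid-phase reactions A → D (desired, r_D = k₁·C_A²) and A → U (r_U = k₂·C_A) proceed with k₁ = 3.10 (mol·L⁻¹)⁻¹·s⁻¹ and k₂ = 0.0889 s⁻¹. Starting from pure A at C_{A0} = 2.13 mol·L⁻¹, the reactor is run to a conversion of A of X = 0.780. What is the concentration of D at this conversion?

C_A = C_{A0}(1−X) = 0.4686 mol·L⁻¹.
Along a PFR/batch, dC_U/dC_A = −r_U/(r_D+r_U) = −k₂/(k₂+k₁·C_A).
Integrating from C_{A0} to C_A: C_U = (0.0889/3.10)·ln[(0.0889+3.10·2.13)/(0.0889+3.10·0.469)] = 0.02868·ln(6.692/1.542) = 0.04210 mol·L⁻¹.
Then C_D = (C_{A0}−C_A) − C_U = 1.661 − 0.04210 = 1.619 mol·L⁻¹.

1.62 mol·L⁻¹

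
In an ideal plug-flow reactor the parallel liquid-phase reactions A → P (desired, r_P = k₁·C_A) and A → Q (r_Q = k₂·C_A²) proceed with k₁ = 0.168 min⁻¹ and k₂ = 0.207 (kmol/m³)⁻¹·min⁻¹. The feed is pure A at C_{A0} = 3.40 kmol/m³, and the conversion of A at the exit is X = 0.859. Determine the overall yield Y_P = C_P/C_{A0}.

C_A = C_{A0}(1−X) = 0.4794 kmol/m³.
Along a PFR/batch, dC_P/dC_A = −r_P/(r_P+r_Q) = −k₁/(k₁+k₂·C_A).
Integrating from C_{A0} to C_A: C_P = (0.168/0.207)·ln[(0.168+0.207·3.40)/(0.168+0.207·0.479)] = 0.8116·ln(0.8718/0.2672) = 0.9597 kmol/m³.
Y_P = C_P/C_{A0} = 0.9597/3.40 = 0.282.

0.282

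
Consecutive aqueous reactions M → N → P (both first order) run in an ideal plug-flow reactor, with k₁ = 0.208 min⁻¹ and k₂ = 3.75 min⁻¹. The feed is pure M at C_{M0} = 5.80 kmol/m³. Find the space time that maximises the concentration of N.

The intermediate peaks when r₁ = r₂, i.e. k₁e^(−k₁τ) = k₂e^(−k₂τ), giving τ_opt = ln(k₂/k₁)/(k₂−k₁).
= ln(3.75/0.208)/(3.75−0.208) = ln(18.03)/3.542 = 2.892/3.542 = 0.816 min.

0.816 min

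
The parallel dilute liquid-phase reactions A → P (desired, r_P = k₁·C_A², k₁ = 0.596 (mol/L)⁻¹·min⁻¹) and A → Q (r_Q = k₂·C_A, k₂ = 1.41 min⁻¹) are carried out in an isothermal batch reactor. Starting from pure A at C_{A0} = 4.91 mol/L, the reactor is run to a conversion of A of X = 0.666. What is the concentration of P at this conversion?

C_A = C_{A0}(1−X) = 1.640 mol/L.
Along a PFR/batch, dC_Q/dC_A = −r_Q/(r_P+r_Q) = −k₂/(k₂+k₁·C_A).
Integrating from C_{A0} to C_A: C_Q = (1.41/0.596)·ln[(1.41+0.596·4.91)/(1.41+0.596·1.64)] = 2.366·ln(4.336/2.387) = 1.412 mol/L.
Then C_P = (C_{A0}−C_A) − C_Q = 3.270 − 1.412 = 1.858 mol/L.

1.86 mol/L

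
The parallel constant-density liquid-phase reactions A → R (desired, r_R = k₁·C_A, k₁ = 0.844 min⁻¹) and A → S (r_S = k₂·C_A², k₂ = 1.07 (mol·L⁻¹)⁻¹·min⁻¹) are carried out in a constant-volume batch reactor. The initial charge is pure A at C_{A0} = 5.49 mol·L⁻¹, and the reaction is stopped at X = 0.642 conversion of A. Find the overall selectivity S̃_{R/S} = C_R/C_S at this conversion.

C_A = C_{A0}(1−X) = 1.965 mol·L⁻¹.
Along a PFR/batch, dC_R/dC_A = −r_R/(r_R+r_S) = −k₁/(k₁+k₂·C_A).
Integrating from C_{A0} to C_A: C_R = (0.844/1.07)·ln[(0.844+1.07·5.49)/(0.844+1.07·1.97)] = 0.7888·ln(6.718/2.947) = 0.6500 mol·L⁻¹.
C_S = (C_{A0}−C_A)−C_R = 2.875 mol·L⁻¹; S̃_{R/S} = 0.6500/2.875 = 0.226.

0.226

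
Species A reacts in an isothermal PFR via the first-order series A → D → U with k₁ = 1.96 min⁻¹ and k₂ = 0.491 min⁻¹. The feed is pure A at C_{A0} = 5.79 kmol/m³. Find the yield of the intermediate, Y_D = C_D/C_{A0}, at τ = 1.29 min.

The intermediate concentration in a first-order A→B→C sequence is C_D = k₁C_{A0}(e^(−k₁τ) − e^(−k₂τ))/(k₂−k₁).
e^(−k₁τ) = e^(−1.96×1.29) = e^(−2.528) = 0.07979; e^(−k₂τ) = e^(−0.6334) = 0.5308.
C_D = 1.96×5.79/(0.491−1.96) × (0.07979−0.5308) = (-7.725)×(-0.4510) = 3.484 kmol/m³.
Y_D = C_D/C_{A0} = 3.484/5.79 = 0.602.

0.602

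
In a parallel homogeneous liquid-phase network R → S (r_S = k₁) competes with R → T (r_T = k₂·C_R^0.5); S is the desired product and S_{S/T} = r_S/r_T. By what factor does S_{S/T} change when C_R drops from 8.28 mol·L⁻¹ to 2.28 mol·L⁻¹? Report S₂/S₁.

1.91

S_{S/T} = (k₁/k₂)·C_R^-0.5, so S₂/S₁ = (C_{R,2}/C_{R,1})^-0.5.
= (2.28/8.28)^(-0.5) = (0.2754)^(-0.5) = 1.91.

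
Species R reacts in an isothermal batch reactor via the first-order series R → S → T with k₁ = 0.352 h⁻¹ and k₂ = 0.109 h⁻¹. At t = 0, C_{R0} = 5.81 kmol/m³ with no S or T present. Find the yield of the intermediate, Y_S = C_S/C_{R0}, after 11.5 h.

0.388

The intermediate concentration in a first-order A→B→C sequence is C_S = k₁C_{R0}(e^(−k₁t) − e^(−k₂t))/(k₂−k₁).
e^(−k₁t) = e^(−0.352×11.5) = e^(−4.048) = 0.01746; e^(−k₂t) = e^(−1.254) = 0.2855.
C_S = 0.352×5.81/(0.109−0.352) × (0.01746−0.2855) = (-8.416)×(-0.2680) = 2.256 kmol/m³.
Y_S = C_S/C_{R0} = 2.256/5.81 = 0.388.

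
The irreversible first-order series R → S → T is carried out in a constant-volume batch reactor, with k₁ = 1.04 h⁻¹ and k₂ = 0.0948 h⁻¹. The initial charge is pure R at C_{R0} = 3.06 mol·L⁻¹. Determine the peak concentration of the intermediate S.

For a first-order series the maximum intermediate yield is C_{S,max}/C_{R0} = (k₁/k₂)^[k₂/(k₂−k₁)].
= (1.04/0.0948)^(0.0948/(0.0948−1.04)) = (10.97)^(-0.1003) = 0.7864.
C_{S,max} = 0.7864×3.06 = 2.41 mol·L⁻¹.

2.41 mol·L⁻¹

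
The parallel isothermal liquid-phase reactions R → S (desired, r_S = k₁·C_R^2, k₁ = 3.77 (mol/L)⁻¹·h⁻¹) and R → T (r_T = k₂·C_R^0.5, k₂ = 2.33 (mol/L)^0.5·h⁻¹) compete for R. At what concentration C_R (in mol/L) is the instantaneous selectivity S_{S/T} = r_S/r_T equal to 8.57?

S_{S/T} = (k₁/k₂)·C_R^1.5 ⇒ C_R = (S·k₂/k₁)^(1/1.5).
= (8.57×2.33/3.77)^(0.6667) = (5.297)^(0.6667) = 3.04 mol/L.

3.04 mol/L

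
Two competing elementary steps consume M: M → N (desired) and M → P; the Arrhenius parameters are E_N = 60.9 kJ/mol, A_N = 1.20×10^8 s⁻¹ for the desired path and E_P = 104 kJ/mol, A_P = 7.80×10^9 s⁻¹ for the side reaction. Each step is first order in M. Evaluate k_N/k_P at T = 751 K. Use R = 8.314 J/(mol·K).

Since both paths have the same order in M, the concentration cancels and S_{N/P} = k_N/k_P = (A_N/A_P)·exp[(E_P−E_N)/(RT)].
(E_P−E_N)/(RT) = (104−60.9)×10³/(8.314×751) = 43100/6244 = 6.903.
k_N/k_P = (1.20×10^8/7.80×10^9)·exp(6.903) = 0.01538 × 995.1 = 15.3.
Since E_N < E_P, lowering the temperature improves selectivity toward N.

15.3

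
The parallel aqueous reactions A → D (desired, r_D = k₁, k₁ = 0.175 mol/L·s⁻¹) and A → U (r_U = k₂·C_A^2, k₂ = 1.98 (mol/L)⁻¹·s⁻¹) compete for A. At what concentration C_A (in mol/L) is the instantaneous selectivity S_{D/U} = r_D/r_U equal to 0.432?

S_{D/U} = (k₁/k₂)·C_A^-2 ⇒ C_A = (S·k₂/k₁)^(-0.5).
= (0.432×1.98/0.175)^(-0.5) = (4.888)^(-0.5) = 0.452 mol/L.

0.452 mol/L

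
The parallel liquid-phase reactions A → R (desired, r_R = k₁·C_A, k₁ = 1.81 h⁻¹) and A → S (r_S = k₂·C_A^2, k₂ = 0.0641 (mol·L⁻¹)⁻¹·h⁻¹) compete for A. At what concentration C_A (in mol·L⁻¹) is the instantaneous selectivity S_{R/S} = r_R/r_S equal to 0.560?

50.4 mol·L⁻¹

S_{R/S} = (k₁/k₂)·C_A⁻¹ ⇒ C_A = (S·k₂/k₁)^(-1).
= (0.560×0.0641/1.81)^(-1) = (0.01983)^(-1) = 50.4 mol·L⁻¹.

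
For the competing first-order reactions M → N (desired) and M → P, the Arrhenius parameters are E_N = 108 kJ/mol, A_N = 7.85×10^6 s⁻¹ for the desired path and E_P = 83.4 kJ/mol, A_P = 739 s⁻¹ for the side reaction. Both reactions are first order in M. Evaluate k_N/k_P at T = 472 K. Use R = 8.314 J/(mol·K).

20.1

k_N/k_P = (A_N/A_P)·exp[−(E_N−E_P)/(RT)] = (A_N/A_P)·exp[(E_P−E_N)/(RT)].
(E_P−E_N)/(RT) = (83.4−108)×10³/(8.314×472) = -24600/3924 = -6.269.
k_N/k_P = (7.85×10^6/739)·exp(-6.269) = 10622 × 0.001895 = 20.1.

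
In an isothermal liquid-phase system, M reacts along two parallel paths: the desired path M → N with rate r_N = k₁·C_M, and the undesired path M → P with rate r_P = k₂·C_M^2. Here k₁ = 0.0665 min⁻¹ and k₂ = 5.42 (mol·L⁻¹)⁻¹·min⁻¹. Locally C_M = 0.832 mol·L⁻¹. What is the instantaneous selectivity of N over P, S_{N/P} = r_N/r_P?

S_{N/P} = r_N/r_P = (k₁·C_M)/(k₂·C_M^2) = (k₁/k₂)·C_M⁻¹.
= (0.0665×0.8320) / (5.42×0.8320^2) = 0.05533/3.752 = 0.0147.

0.0147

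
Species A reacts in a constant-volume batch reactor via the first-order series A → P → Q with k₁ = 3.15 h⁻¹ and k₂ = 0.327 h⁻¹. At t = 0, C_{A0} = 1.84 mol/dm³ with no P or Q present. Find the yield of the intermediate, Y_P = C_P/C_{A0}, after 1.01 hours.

For first-order series with pure A initially, C_P(t) = k₁C_{A0}/(k₂−k₁)·(e^(−k₁t) − e^(−k₂t)).
e^(−k₁t) = e^(−3.15×1.01) = e^(−3.181) = 0.04152; e^(−k₂t) = e^(−0.3303) = 0.7187.
C_P = 3.15×1.84/(0.327−3.15) × (0.04152−0.7187) = (-2.053)×(-0.6772) = 1.390 mol/dm³.
Y_P = C_P/C_{A0} = 1.390/1.84 = 0.756.

0.756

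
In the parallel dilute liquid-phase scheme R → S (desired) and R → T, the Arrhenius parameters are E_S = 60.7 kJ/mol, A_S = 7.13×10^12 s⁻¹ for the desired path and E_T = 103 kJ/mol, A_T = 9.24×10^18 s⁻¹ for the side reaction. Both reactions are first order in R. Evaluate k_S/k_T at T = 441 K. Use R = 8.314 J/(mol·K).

0.0790

With equal orders, S_{S/T} = k_S/k_T = (A_S/A_T)·exp[(E_T−E_S)/(RT)].
(E_T−E_S)/(RT) = (103−60.7)×10³/(8.314×441) = 42300/3666 = 11.54.
k_S/k_T = (7.13×10^12/9.24×10^18)·exp(11.54) = 7.716×10^-7 × 1.024×10^5 = 0.0790.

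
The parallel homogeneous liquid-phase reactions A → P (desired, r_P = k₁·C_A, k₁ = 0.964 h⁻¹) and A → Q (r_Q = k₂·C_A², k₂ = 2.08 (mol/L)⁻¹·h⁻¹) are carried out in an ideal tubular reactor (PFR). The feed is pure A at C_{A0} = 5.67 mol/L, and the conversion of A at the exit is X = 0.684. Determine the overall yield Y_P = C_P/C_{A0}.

C_A = C_{A0}(1−X) = 1.792 mol/L.
Along a PFR/batch, dC_P/dC_A = −r_P/(r_P+r_Q) = −k₁/(k₁+k₂·C_A).
Integrating from C_{A0} to C_A: C_P = (0.964/2.08)·ln[(0.964+2.08·5.67)/(0.964+2.08·1.79)] = 0.4635·ln(12.76/4.691) = 0.4637 mol/L.
Y_P = C_P/C_{A0} = 0.4637/5.67 = 0.0818.

0.0818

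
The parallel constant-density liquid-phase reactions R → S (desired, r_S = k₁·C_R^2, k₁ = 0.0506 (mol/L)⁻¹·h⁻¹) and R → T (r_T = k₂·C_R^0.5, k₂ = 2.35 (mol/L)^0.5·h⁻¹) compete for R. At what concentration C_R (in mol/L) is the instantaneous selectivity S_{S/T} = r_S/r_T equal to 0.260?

S_{S/T} = (k₁/k₂)·C_R^1.5 ⇒ C_R = (S·k₂/k₁)^(1/1.5).
= (0.260×2.35/0.0506)^(0.6667) = (12.08)^(0.6667) = 5.26 mol/L.

5.26 mol/L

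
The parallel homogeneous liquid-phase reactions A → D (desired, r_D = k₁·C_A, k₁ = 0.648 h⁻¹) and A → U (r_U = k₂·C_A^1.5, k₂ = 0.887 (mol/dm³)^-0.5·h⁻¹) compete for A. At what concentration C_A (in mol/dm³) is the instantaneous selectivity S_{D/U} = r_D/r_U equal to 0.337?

4.70 mol/dm³

S_{D/U} = (k₁/k₂)·C_A^-0.5 ⇒ C_A = (S·k₂/k₁)^(-2).
= (0.337×0.887/0.648)^(-2) = (0.4613)^(-2) = 4.70 mol/dm³.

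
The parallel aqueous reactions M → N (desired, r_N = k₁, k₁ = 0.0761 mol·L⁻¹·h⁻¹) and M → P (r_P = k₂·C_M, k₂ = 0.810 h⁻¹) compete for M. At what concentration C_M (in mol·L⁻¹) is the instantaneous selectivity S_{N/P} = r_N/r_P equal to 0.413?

0.227 mol·L⁻¹

S_{N/P} = (k₁/k₂)·C_M⁻¹ ⇒ C_M = (S·k₂/k₁)^(-1).
= (0.413×0.810/0.0761)^(-1) = (4.396)^(-1) = 0.227 mol·L⁻¹.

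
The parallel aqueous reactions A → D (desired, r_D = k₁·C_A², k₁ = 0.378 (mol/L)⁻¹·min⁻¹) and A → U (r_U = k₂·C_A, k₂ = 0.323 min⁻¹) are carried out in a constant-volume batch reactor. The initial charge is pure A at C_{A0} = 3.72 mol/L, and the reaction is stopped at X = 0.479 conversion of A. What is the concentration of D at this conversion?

1.36 mol/L

C_A = C_{A0}(1−X) = 1.938 mol/L.
Along a PFR/batch, dC_U/dC_A = −r_U/(r_D+r_U) = −k₂/(k₂+k₁·C_A).
Integrating from C_{A0} to C_A: C_U = (0.323/0.378)·ln[(0.323+0.378·3.72)/(0.323+0.378·1.94)] = 0.8545·ln(1.729/1.056) = 0.4217 mol/L.
Then C_D = (C_{A0}−C_A) − C_U = 1.782 − 0.4217 = 1.360 mol/L.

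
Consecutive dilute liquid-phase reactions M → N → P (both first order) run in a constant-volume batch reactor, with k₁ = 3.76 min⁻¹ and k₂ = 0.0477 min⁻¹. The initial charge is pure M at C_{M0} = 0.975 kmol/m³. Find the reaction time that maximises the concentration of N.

The intermediate peaks when r₁ = r₂, i.e. k₁e^(−k₁t) = k₂e^(−k₂t), giving t_opt = ln(k₂/k₁)/(k₂−k₁).
= ln(0.0477/3.76)/(0.0477−3.76) = ln(0.01269)/-3.712 = -4.367/-3.712 = 1.18 min.

1.18 min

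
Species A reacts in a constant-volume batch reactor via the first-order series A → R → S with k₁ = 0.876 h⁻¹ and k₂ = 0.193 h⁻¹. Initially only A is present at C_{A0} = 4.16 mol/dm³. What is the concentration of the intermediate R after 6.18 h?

For first-order series with pure A initially, C_R(t) = k₁C_{A0}/(k₂−k₁)·(e^(−k₁t) − e^(−k₂t)).
e^(−k₁t) = e^(−0.876×6.18) = e^(−5.414) = 0.004455; e^(−k₂t) = e^(−1.193) = 0.3034.
C_R = 0.876×4.16/(0.193−0.876) × (0.004455−0.3034) = (-5.336)×(-0.2989) = 1.595 mol/dm³.

1.59 mol/dm³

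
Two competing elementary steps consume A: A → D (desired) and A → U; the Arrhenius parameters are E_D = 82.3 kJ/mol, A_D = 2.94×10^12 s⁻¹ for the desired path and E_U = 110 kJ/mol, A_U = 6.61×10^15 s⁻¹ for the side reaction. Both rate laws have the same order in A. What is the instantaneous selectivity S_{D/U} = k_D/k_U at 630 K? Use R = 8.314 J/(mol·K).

0.0881

Since both paths have the same order in A, the concentration cancels and S_{D/U} = k_D/k_U = (A_D/A_U)·exp[(E_U−E_D)/(RT)].
(E_U−E_D)/(RT) = (110−82.3)×10³/(8.314×630) = 27700/5238 = 5.288.
k_D/k_U = (2.94×10^12/6.61×10^15)·exp(5.288) = 4.448×10^-4 × 198.0 = 0.0881.
Since E_D < E_U, lowering the temperature improves selectivity toward D.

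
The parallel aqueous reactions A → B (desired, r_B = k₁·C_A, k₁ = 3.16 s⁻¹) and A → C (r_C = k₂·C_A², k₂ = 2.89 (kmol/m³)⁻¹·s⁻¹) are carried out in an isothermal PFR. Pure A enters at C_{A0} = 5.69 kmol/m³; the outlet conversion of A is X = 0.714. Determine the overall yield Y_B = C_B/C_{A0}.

0.176

C_A = C_{A0}(1−X) = 1.627 kmol/m³.
Along a PFR/batch, dC_B/dC_A = −r_B/(r_B+r_C) = −k₁/(k₁+k₂·C_A).
Integrating from C_{A0} to C_A: C_B = (3.16/2.89)·ln[(3.16+2.89·5.69)/(3.16+2.89·1.63)] = 1.093·ln(19.60/7.863) = 0.9989 kmol/m³.
Y_B = C_B/C_{A0} = 0.9989/5.69 = 0.176.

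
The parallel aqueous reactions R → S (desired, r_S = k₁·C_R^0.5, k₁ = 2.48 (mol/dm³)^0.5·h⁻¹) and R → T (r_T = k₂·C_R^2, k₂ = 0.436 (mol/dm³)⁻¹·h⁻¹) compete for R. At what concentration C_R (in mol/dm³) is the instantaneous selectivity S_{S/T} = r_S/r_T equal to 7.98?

0.798 mol/dm³

S_{S/T} = (k₁/k₂)·C_R^-1.5 ⇒ C_R = (S·k₂/k₁)^(1/(-1.5)).
= (7.98×0.436/2.48)^(-0.6667) = (1.403)^(-0.6667) = 0.798 mol/dm³.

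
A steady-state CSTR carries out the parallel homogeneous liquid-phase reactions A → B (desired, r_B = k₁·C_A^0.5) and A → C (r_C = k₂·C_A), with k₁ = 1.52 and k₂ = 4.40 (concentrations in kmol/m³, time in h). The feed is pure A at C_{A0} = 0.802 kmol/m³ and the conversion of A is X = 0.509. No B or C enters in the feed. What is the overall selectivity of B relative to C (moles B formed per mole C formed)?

0.551

Exit C_A = C_{A0}(1−X) = 0.802×0.491 = 0.3938 kmol/m³.
Rates in a CSTR are evaluated at the outlet concentration: r_B = 1.52×0.3938^0.5 = 0.9538, r_C = 4.40×0.3938 = 1.733.
Overall selectivity = C_B/C_C = r_Bτ/(r_Cτ) = r_B/r_C = 0.551.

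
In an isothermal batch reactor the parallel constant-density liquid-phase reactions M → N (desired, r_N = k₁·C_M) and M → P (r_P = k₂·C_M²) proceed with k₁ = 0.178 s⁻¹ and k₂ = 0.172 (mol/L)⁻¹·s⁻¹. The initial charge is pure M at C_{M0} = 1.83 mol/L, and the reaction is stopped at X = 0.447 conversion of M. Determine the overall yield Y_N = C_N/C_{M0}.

0.190

C_M = C_{M0}(1−X) = 1.012 mol/L.
Along a PFR/batch, dC_N/dC_M = −r_N/(r_N+r_P) = −k₁/(k₁+k₂·C_M).
Integrating from C_{M0} to C_M: C_N = (0.178/0.172)·ln[(0.178+0.172·1.83)/(0.178+0.172·1.01)] = 1.035·ln(0.4928/0.3521) = 0.3479 mol/L.
Y_N = C_N/C_{M0} = 0.3479/1.83 = 0.190.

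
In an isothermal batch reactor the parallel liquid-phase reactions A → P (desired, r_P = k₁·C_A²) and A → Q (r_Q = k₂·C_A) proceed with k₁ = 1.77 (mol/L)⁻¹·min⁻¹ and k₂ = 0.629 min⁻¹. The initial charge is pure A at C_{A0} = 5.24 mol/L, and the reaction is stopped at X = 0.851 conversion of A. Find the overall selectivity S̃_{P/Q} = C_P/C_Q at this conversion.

6.87

C_A = C_{A0}(1−X) = 0.7808 mol/L.
Along a PFR/batch, dC_Q/dC_A = −r_Q/(r_P+r_Q) = −k₂/(k₂+k₁·C_A).
Integrating from C_{A0} to C_A: C_Q = (0.629/1.77)·ln[(0.629+1.77·5.24)/(0.629+1.77·0.781)] = 0.3554·ln(9.904/2.011) = 0.5666 mol/L.
Then C_P = (C_{A0}−C_A) − C_Q = 4.459 − 0.5666 = 3.893 mol/L.
S̃_{P/Q} = C_P/C_Q = 3.893/0.5666 = 6.87.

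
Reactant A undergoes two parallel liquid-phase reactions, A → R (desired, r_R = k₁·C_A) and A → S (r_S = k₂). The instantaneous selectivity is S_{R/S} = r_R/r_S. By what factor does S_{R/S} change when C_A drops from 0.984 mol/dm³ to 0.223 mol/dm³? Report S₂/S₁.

0.227

S_{R/S} = (k₁/k₂)·C_A, so S₂/S₁ = (C_{A,2}/C_{A,1}).
= 0.223/0.984 = 0.227.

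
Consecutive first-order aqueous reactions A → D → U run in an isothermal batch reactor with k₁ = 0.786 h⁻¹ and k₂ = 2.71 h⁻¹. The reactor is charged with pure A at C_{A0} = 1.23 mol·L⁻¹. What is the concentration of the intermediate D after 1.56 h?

0.140 mol·L⁻¹

For first-order series with pure A initially, C_D(t) = k₁C_{A0}/(k₂−k₁)·(e^(−k₁t) − e^(−k₂t)).
e^(−k₁t) = e^(−0.786×1.56) = e^(−1.226) = 0.2934; e^(−k₂t) = e^(−4.228) = 0.01459.
C_D = 0.786×1.23/(2.71−0.786) × (0.2934−0.01459) = 0.5025×0.2788 = 0.1401 mol·L⁻¹.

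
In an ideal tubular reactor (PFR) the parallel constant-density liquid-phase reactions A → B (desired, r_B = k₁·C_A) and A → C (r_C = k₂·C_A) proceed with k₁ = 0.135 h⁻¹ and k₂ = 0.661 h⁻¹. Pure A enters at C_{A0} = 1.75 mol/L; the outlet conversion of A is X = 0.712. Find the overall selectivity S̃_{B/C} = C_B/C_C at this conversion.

0.204

C_A = C_{A0}(1−X) = 0.5040 mol/L.
Both paths are first order in A, so the instantaneous fraction to B is constant: dC_B/d(−C_A) = k₁/(k₁+k₂) = 0.1696.
C_B = 0.1696·(C_{A0}−C_A) = 0.1696×1.246 = 0.211 mol/L.
C_C = (C_{A0}−C_A)−C_B = 1.035 mol/L; S̃_{B/C} = 0.2113/1.035 = 0.204.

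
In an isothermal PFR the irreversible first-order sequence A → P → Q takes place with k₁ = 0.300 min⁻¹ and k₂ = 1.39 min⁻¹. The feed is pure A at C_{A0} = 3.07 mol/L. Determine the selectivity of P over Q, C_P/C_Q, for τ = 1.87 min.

0.467

Solving the coupled first-order balances gives C_P(τ) = [k₁/(k₂−k₁)]·C_{A0}·(e^(−k₁τ) − e^(−k₂τ)).
e^(−k₁τ) = e^(−0.300×1.87) = e^(−0.5610) = 0.5706; e^(−k₂τ) = e^(−2.599) = 0.07433.
C_P = 0.300×3.07/(1.39−0.300) × (0.5706−0.07433) = 0.8450×0.4963 = 0.4194 mol/L.
C_A = C_{A0}e^(−k₁τ) = 1.752 mol/L, so C_Q = C_{A0}−C_A−C_P = 0.8988 mol/L; C_P/C_Q = 0.467.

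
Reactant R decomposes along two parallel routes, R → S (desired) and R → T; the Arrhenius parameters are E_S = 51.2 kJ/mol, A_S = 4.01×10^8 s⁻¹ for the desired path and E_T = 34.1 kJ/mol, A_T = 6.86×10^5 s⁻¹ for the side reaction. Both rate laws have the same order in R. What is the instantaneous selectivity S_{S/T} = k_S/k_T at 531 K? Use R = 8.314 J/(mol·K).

12.2

Since both paths have the same order in R, the concentration cancels and S_{S/T} = k_S/k_T = (A_S/A_T)·exp[(E_T−E_S)/(RT)].
(E_T−E_S)/(RT) = (34.1−51.2)×10³/(8.314×531) = -17100/4415 = -3.873.
k_S/k_T = (4.01×10^8/6.86×10^5)·exp(-3.873) = 584.5 × 0.02079 = 12.2.
Since E_S > E_T, raising the temperature improves selectivity toward S.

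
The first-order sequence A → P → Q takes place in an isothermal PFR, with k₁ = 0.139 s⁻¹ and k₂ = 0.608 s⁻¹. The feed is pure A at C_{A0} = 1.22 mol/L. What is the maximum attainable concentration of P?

At the optimum, C_{P,max}/C_{A0} = (k₁/k₂)^[k₂/(k₂−k₁)].
= (0.139/0.608)^(0.608/(0.608−0.139)) = (0.2286)^(1.296) = 0.1476.
C_{P,max} = 0.1476×1.22 = 0.180 mol/L.

0.180 mol/L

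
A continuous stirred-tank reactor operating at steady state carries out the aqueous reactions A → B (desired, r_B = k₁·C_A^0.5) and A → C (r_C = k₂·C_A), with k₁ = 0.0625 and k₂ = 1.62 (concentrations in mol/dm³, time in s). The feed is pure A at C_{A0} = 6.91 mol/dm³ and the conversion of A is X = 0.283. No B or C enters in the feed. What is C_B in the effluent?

0.0333 mol/dm³

Exit C_A = C_{A0}(1−X) = 6.91×0.717 = 4.954 mol/dm³.
A CSTR operates uniformly at the exit composition, giving r_B = 0.1391 and r_C = 8.026 (each k·C_A^n at C_A = 4.954).
Fraction of consumed A going to B: r_B/(r_B+r_C) = 0.01704.
C_B = 0.01704·C_{A0}·X = 0.01704×6.91×0.283 = 0.0333 mol/dm³.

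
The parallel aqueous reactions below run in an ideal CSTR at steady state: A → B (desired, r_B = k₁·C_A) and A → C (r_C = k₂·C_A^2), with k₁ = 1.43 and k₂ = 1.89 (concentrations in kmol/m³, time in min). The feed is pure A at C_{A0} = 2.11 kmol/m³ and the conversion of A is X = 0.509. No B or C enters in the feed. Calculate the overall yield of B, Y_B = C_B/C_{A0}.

Exit C_A = C_{A0}(1−X) = 2.11×0.491 = 1.036 kmol/m³.
In a CSTR the entire volume is at exit conditions, so r_B = 1.43×1.036 = 1.481 and r_C = 1.89×1.036^2 = 2.029.
Fraction of consumed A going to B: r_B/(r_B+r_C) = 0.4221.
C_B = 0.4221·C_{A0}·X = 0.4221×2.11×0.509 = 0.453 kmol/m³; Y_B = C_B/C_{A0} = 0.215.

0.215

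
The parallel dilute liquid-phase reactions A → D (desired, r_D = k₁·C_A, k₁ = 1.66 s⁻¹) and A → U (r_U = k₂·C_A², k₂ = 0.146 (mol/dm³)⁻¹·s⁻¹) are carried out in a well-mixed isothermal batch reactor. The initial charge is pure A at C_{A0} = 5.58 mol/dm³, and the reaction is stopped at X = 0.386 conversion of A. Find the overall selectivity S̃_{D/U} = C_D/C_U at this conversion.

C_A = C_{A0}(1−X) = 3.426 mol/dm³.
Along a PFR/batch, dC_D/dC_A = −r_D/(r_D+r_U) = −k₁/(k₁+k₂·C_A).
Integrating from C_{A0} to C_A: C_D = (1.66/0.146)·ln[(1.66+0.146·5.58)/(1.66+0.146·3.43)] = 11.37·ln(2.475/2.160) = 1.545 mol/dm³.
C_U = (C_{A0}−C_A)−C_D = 0.6087 mol/dm³; S̃_{D/U} = 1.545/0.6087 = 2.54.

2.54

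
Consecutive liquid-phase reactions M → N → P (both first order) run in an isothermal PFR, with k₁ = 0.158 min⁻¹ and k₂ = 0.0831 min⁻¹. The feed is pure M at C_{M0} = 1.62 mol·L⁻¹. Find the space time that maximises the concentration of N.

8.58 min

For first-order series the maximum of C_N occurs at τ_opt = ln(k₂/k₁)/(k₂−k₁).
= ln(0.0831/0.158)/(0.0831−0.158) = ln(0.5259)/-0.07490 = -0.6426/-0.07490 = 8.58 min.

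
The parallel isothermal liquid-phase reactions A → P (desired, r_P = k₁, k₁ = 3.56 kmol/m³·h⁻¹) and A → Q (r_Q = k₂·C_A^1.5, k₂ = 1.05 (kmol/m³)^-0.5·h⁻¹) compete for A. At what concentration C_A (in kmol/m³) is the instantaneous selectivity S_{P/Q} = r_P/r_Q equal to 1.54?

S_{P/Q} = (k₁/k₂)·C_A^-1.5 ⇒ C_A = (S·k₂/k₁)^(1/(-1.5)).
= (1.54×1.05/3.56)^(-0.6667) = (0.4542)^(-0.6667) = 1.69 kmol/m³.

1.69 kmol/m³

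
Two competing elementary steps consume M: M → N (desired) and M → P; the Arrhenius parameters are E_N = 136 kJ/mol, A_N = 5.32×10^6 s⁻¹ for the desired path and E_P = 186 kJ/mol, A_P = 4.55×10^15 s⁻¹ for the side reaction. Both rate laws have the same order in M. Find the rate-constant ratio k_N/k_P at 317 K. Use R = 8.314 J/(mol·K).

With equal orders, S_{N/P} = k_N/k_P = (A_N/A_P)·exp[(E_P−E_N)/(RT)].
(E_P−E_N)/(RT) = (186−136)×10³/(8.314×317) = 50000/2636 = 18.97.
k_N/k_P = (5.32×10^6/4.55×10^15)·exp(18.97) = 1.169×10^-9 × 1.735×10^8 = 0.203.
Since E_N < E_P, lowering the temperature improves selectivity toward N.

0.203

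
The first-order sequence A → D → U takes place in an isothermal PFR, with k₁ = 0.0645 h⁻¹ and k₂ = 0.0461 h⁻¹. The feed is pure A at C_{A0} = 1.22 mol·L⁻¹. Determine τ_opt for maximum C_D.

For first-order series the maximum of C_D occurs at τ_opt = ln(k₂/k₁)/(k₂−k₁).
= ln(0.0461/0.0645)/(0.0461−0.0645) = ln(0.7147)/-0.01840 = -0.3359/-0.01840 = 18.3 h.

18.3 h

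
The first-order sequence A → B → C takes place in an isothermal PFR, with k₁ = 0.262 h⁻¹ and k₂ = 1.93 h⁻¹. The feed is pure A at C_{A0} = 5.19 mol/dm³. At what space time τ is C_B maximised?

1.20 h

For first-order series the maximum of C_B occurs at τ_opt = ln(k₂/k₁)/(k₂−k₁).
= ln(1.93/0.262)/(1.93−0.262) = ln(7.366)/1.668 = 1.997/1.668 = 1.20 h.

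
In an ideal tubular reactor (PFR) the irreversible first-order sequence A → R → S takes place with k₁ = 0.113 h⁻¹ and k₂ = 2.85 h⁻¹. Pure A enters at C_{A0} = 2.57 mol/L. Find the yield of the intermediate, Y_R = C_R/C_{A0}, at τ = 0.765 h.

0.0332

Solving the coupled first-order balances gives C_R(τ) = [k₁/(k₂−k₁)]·C_{A0}·(e^(−k₁τ) − e^(−k₂τ)).
e^(−k₁τ) = e^(−0.113×0.765) = e^(−0.08645) = 0.9172; e^(−k₂τ) = e^(−2.180) = 0.1130.
C_R = 0.113×2.57/(2.85−0.113) × (0.9172−0.1130) = 0.1061×0.8042 = 0.08533 mol/L.
Y_R = C_R/C_{A0} = 0.08533/2.57 = 0.0332.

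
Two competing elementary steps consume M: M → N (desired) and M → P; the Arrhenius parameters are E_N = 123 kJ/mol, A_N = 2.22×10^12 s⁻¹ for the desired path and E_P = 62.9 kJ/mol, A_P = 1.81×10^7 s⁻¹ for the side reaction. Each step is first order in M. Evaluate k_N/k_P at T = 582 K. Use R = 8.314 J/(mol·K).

0.495

k_N/k_P = (A_N/A_P)·exp[−(E_N−E_P)/(RT)] = (A_N/A_P)·exp[(E_P−E_N)/(RT)].
(E_P−E_N)/(RT) = (62.9−123)×10³/(8.314×582) = -60100/4839 = -12.42.
k_N/k_P = (2.22×10^12/1.81×10^7)·exp(-12.42) = 1.227×10^5 × 4.035×10^-6 = 0.495.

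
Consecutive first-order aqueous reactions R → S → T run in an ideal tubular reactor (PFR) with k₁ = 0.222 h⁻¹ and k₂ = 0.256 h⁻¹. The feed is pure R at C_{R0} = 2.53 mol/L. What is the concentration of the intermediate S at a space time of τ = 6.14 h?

The intermediate concentration in a first-order A→B→C sequence is C_S = k₁C_{R0}(e^(−k₁τ) − e^(−k₂τ))/(k₂−k₁).
e^(−k₁τ) = e^(−0.222×6.14) = e^(−1.363) = 0.2559; e^(−k₂τ) = e^(−1.572) = 0.2077.
C_S = 0.222×2.53/(0.256−0.222) × (0.2559−0.2077) = 16.52×0.04821 = 0.7964 mol/L.

0.796 mol/L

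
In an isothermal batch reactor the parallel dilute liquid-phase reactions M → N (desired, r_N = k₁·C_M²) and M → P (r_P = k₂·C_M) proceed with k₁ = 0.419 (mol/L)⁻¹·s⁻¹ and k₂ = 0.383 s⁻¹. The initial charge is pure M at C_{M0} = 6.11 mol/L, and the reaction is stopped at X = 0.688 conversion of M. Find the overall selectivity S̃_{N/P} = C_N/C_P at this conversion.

4.04

C_M = C_{M0}(1−X) = 1.906 mol/L.
Along a PFR/batch, dC_P/dC_M = −r_P/(r_N+r_P) = −k₂/(k₂+k₁·C_M).
Integrating from C_{M0} to C_M: C_P = (0.383/0.419)·ln[(0.383+0.419·6.11)/(0.383+0.419·1.91)] = 0.9141·ln(2.943/1.182) = 0.8341 mol/L.
Then C_N = (C_{M0}−C_M) − C_P = 4.204 − 0.8341 = 3.370 mol/L.
S̃_{N/P} = C_N/C_P = 3.370/0.8341 = 4.04.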